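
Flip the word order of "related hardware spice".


Original: "related hardware spice"
Words (1..n): related | hardware | spice
Reversed (n..1): spice | hardware | related
Result = "spice hardware related"


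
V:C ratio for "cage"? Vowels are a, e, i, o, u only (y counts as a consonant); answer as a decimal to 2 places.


Word: "cage"
Vowels (a,e,i,o,u): 2
Consonants: 2
Ratio = 2/2
= 1.00


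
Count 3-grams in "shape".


Word: "shape" (length 5)
Number of 3-grams = length - 3 + 1 = 5 - 3 + 1
= 3


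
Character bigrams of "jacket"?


Word: "jacket" (length 6)
Number of bigrams = 6 - 2 + 1 = 5
  Position 0: "ja"
  Position 1: "ac"
  Position 2: "ck"
  Position 3: "ke"
  Position 4: "et"
Bigrams = "ja", "ac", "ck", "ke", "et"


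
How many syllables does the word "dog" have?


Word: "dog"
Syllable breakdown: dog
Counting: 1 part
= 1 syllable


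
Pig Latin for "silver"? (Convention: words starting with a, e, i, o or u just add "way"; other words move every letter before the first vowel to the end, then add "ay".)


Word: "silver"
Starts with consonant(s) → move to end, add 'ay'
Consonant cluster: "s"
Pig Latin = "ilversay"


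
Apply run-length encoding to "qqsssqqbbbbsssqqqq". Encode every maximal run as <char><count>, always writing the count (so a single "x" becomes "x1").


String: "qqsssqqbbbbsssqqqq"
Scanning for consecutive runs:
  'q' x 2
  's' x 3
  'q' x 2
  'b' x 4
  's' x 3
  'q' x 4
RLE = "q2s3q2b4s3q4"


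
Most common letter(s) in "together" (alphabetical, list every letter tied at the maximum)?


Word: "together"
Letter counts:
  'e': 2
  'g': 1
  'h': 1
  'o': 1
  'r': 1
  't': 2
Maximum count = 2
Most frequent = 'e', 't' (2 times each)


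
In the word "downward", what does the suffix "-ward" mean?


Suffix: -ward
Example: downward = down + -ward
Meaning = in the direction of


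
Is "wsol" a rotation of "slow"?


Word: "slow", Candidate: "wsol"
Method: check if candidate is substring of word+word
"slowslow" contains "wsol"? No
Is rotation = No


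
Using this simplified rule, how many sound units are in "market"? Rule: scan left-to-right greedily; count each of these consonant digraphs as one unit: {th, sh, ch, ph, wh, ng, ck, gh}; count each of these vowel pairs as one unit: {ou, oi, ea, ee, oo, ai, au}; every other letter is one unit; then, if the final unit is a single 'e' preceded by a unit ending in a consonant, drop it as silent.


Word: "market" (6 letters)
Left-to-right scan:
  (1) 'm' (letter)
  (2) 'a' (letter)
  (3) 'r' (letter)
  (4) 'k' (letter)
  (5) 'e' (letter)
  (6) 't' (letter)
Units from scan: 6
Sound units = 6 units


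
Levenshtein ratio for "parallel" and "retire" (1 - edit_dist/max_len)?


Word 1: "parallel" (length 8)
Word 2: "retire" (length 6)
One optimal edit sequence:
  1. delete 'p'  (+1)
  2. delete 'a'  (+1)
  3. keep 'r'
  4. substitute 'a' -> 'e'  (+1)
  5. substitute 'l' -> 't'  (+1)
  6. substitute 'l' -> 'i'  (+1)
  7. substitute 'e' -> 'r'  (+1)
  8. substitute 'l' -> 'e'  (+1)
Edit distance = 7
Max length = max(8, 6) = 8
Similarity = 1 - 7/8
= 0.1250


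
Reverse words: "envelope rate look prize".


Original: "envelope rate look prize"
Words (1..n): envelope | rate | look | prize
Reversed (n..1): prize | look | rate | envelope
Result = "prize look rate envelope"


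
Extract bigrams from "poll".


Word: "poll" (length 4)
Number of bigrams = 4 - 2 + 1 = 3
  Position 0: "po"
  Position 1: "ol"
  Position 2: "ll"
Bigrams = "po", "ol", "ll"


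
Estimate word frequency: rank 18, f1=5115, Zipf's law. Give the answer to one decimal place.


Zipf's law: f(r) = f(1) / r
f(1) = 5115
f(18) = 5115 / 18
= 284.2 occurrences


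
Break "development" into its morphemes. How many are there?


Word: "development"
Morphemes: develop + -ment
Each morpheme carries meaning
= 2 morphemes


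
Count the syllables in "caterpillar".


Word: "caterpillar"
Syllable breakdown: cat | er | pil | lar
Counting: 4 parts
= 4 syllables


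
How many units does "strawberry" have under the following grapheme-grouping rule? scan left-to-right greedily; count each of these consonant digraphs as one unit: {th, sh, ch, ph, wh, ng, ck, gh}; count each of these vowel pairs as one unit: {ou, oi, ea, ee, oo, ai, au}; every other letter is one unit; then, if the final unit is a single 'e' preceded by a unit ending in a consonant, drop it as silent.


Word: "strawberry" (10 letters)
Left-to-right scan:
  1. 's' (letter)
  2. 't' (letter)
  3. 'r' (letter)
  4. 'a' (letter)
  5. 'w' (letter)
  6. 'b' (letter)
  7. 'e' (letter)
  8. 'r' (letter)
  9. 'r' (letter)
  10. 'y' (letter)
Units from scan: 10
Sound units = 10 units


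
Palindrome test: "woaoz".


Word: "woaoz"
Reversed: "zoaow"
Forward == Backward? woaoz != zoaow
Palindrome = No


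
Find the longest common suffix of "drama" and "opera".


Word 1: "drama"
Word 2: "opera"
Comparing from end:
  Pos -1: 'a' == 'a'
  Pos -2: 'm' != 'r' (stop)
LCS = "a" (length 1)


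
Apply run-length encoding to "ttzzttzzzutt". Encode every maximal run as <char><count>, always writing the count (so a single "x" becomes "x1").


String: "ttzzttzzzutt"
Scanning for consecutive runs:
  't' x 2
  'z' x 2
  't' x 2
  'z' x 3
  'u' x 1
  't' x 2
RLE = "t2z2t2z3u1t2"


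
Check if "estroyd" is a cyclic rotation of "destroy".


Word: "destroy", Candidate: "estroyd"
Method: check if candidate is substring of word+word
"destroydestroy" contains "estroyd"? Yes
Is rotation = Yes


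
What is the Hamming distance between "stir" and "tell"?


Comparing character by character (same length = 4):
  Pos 0: 's' vs 't' !=
  Pos 1: 't' vs 'e' !=
  Pos 2: 'i' vs 'l' !=
  Pos 3: 'r' vs 'l' !=
Hamming distance = 4


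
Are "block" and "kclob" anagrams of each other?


Word 1: "block" → sorted: bcklo
Word 2: "kclob" → sorted: bcklo
Same letters? bcklo == bcklo
Anagram = Yes


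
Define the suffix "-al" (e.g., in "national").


Suffix: -al
Example: national = nation + -al
Meaning = relating to


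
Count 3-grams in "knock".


Word: "knock" (length 5)
Number of 3-grams = length - 3 + 1 = 5 - 3 + 1
= 3


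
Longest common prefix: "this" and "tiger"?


Word 1: "this"
Word 2: "tiger"
Comparing from start:
  Pos 0: 't' == 't'
  Pos 1: 'h' != 'i' (stop)
LCP = "t" (length 1)


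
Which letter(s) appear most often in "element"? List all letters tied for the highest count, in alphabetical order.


Word: "element"
Letter counts:
  'e': 3
  'l': 1
  'm': 1
  'n': 1
  't': 1
Maximum count = 3
Most frequent = 'e' (3 times each)


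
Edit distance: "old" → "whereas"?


Word 1: "old" (length 3)
Word 2: "whereas" (length 7)
One optimal edit sequence (insert/delete/substitute each cost 1):
  1. insert 'w'  (+1)
  2. insert 'h'  (+1)
  3. insert 'e'  (+1)
  4. insert 'r'  (+1)
  5. substitute 'o' -> 'e'  (+1)
  6. substitute 'l' -> 'a'  (+1)
  7. substitute 'd' -> 's'  (+1)
Total edit operations: 7
Edit distance = 7


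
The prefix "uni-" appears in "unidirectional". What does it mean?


Prefix: uni-
Example: unidirectional (uni- + directional)
Meaning = one


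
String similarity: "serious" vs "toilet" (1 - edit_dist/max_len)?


Word 1: "serious" (length 7)
Word 2: "toilet" (length 6)
One optimal edit sequence:
  1. delete 's'  (+1)
  2. substitute 'e' -> 't'  (+1)
  3. substitute 'r' -> 'o'  (+1)
  4. keep 'i'
  5. substitute 'o' -> 'l'  (+1)
  6. substitute 'u' -> 'e'  (+1)
  7. substitute 's' -> 't'  (+1)
Edit distance = 6
Max length = max(7, 6) = 7
Similarity = 1 - 6/7
= 0.1429


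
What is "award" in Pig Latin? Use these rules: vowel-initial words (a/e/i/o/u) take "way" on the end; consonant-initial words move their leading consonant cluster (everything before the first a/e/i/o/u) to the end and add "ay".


Word: "award"
Starts with vowel → add 'way'
Pig Latin = "awardway"


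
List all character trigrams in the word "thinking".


Word: "thinking" (length 8)
Number of trigrams = 8 - 3 + 1 = 6
  Position 0: "thi"
  Position 1: "hin"
  Position 2: "ink"
  Position 3: "nki"
  Position 4: "kin"
  Position 5: "ing"
Trigrams = "thi", "hin", "ink", "nki", "kin", "ing"


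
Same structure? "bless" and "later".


Pattern of "bless": [0, 1, 2, 3, 3]
Pattern of "later": [0, 1, 2, 3, 4]
Patterns do not match
Same pattern = No


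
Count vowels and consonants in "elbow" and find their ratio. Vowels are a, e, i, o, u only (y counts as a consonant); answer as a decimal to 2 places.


Word: "elbow"
Vowels (a,e,i,o,u): 2
Consonants: 3
Ratio = 2/3
= 0.67


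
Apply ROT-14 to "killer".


Word: "killer"
Shift: 14
Each letter → (letter + shift) mod 26:
  'k' (10) + 14 = 24 → 'y'
  'i' (8) + 14 = 22 → 'w'
  'l' (11) + 14 = 25 → 'z'
  'l' (11) + 14 = 25 → 'z'
  'e' (4) + 14 = 18 → 's'
  'r' (17) + 14 = 5 → 'f'
Result = "ywzzsf"


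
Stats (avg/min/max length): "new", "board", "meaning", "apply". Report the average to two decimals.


Lengths: "new"=3, "board"=5, "meaning"=7, "apply"=5
Sum = 20, Count = 4
Average = 20/4 = 5.00
= avg=5.00, min=3, max=7


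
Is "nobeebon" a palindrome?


Word: "nobeebon"
Reversed: "nobeebon"
Forward == Backward? nobeebon == nobeebon
Palindrome = Yes


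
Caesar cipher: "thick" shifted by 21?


Word: "thick"
Shift: 21
Each letter → (letter + shift) mod 26:
  't' (19) + 21 = 14 → 'o'
  'h' (7) + 21 = 2 → 'c'
  'i' (8) + 21 = 3 → 'd'
  'c' (2) + 21 = 23 → 'x'
  'k' (10) + 21 = 5 → 'f'
Result = "ocdxf"


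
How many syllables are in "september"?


Word: "september"
Syllable breakdown: sep-tem-ber
Counting: 3 parts
= 3 syllables


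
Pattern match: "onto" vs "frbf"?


Pattern of "onto": [0, 1, 2, 0]
Pattern of "frbf": [0, 1, 2, 0]
Patterns match
Same pattern = Yes


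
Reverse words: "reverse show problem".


Original: "reverse show problem"
Words (1..n): reverse | show | problem
Reversed (n..1): problem | show | reverse
Result = "problem show reverse"


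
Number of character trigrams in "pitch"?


Word: "pitch" (length 5)
Number of 3-grams = length - 3 + 1 = 5 - 3 + 1
= 3


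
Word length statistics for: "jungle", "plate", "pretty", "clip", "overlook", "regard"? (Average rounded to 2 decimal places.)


Lengths: "jungle"=6, "plate"=5, "pretty"=6, "clip"=4, "overlook"=8, "regard"=6
Sum = 35, Count = 6
Average = 35/6 = 5.83
= avg=5.83, min=4, max=8


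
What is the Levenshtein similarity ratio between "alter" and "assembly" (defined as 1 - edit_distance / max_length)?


Word 1: "alter" (length 5)
Word 2: "assembly" (length 8)
One optimal edit sequence:
  1. keep 'a'
  2. substitute 'l' -> 's'  (+1)
  3. substitute 't' -> 's'  (+1)
  4. keep 'e'
  5. insert 'm'  (+1)
  6. insert 'b'  (+1)
  7. insert 'l'  (+1)
  8. substitute 'r' -> 'y'  (+1)
Edit distance = 6
Max length = max(5, 8) = 8
Similarity = 1 - 6/8
= 0.2500


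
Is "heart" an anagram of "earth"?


Word 1: "earth" → sorted: aehrt
Word 2: "heart" → sorted: aehrt
Same letters? aehrt == aehrt
Anagram = Yes


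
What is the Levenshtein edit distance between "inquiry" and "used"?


Word 1: "inquiry" (length 7)
Word 2: "used" (length 4)
One optimal edit sequence (insert/delete/substitute each cost 1):
  1. delete 'i'  (+1)
  2. delete 'n'  (+1)
  3. delete 'q'  (+1)
  4. keep 'u'
  5. substitute 'i' -> 's'  (+1)
  6. substitute 'r' -> 'e'  (+1)
  7. substitute 'y' -> 'd'  (+1)
Total edit operations: 6
Edit distance = 6


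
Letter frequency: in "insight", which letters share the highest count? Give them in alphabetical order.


Word: "insight"
Letter counts:
  'g': 1
  'h': 1
  'i': 2
  'n': 1
  's': 1
  't': 1
Maximum count = 2
Most frequent = 'i' (2 times each)


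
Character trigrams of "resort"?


Word: "resort" (length 6)
Number of trigrams = 6 - 3 + 1 = 4
  Position 0: "res"
  Position 1: "eso"
  Position 2: "sor"
  Position 3: "ort"
Trigrams = "res", "eso", "sor", "ort"


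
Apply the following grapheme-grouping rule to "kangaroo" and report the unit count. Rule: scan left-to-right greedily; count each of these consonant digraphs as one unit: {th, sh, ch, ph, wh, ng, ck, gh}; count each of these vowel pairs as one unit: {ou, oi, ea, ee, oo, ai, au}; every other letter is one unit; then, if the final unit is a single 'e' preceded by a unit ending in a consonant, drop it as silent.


Word: "kangaroo" (8 letters)
Left-to-right scan:
  [1] 'k' (letter)
  [2] 'a' (letter)
  [3] 'ng' (digraph)
  [4] 'a' (letter)
  [5] 'r' (letter)
  [6] 'oo' (vowel-pair)
Units from scan: 6
Sound units = 6 units


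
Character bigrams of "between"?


Word: "between" (length 7)
Number of bigrams = 7 - 2 + 1 = 6
  Position 0: "be"
  Position 1: "et"
  Position 2: "tw"
  Position 3: "we"
  Position 4: "ee"
  Position 5: "en"
Bigrams = "be", "et", "tw", "we", "ee", "en"


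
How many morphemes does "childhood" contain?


Word: "childhood"
Morphemes: child + -hood
Each morpheme carries meaning
= 2 morphemes


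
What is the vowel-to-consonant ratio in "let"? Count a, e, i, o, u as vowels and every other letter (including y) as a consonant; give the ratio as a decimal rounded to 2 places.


Word: "let"
Vowels (a,e,i,o,u): 1
Consonants: 2
Ratio = 1/2
= 0.50


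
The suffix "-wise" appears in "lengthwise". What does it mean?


Suffix: -wise
As in: lengthwise -> length + -wise
Meaning = in the manner of


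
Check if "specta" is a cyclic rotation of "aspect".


Word: "aspect", Candidate: "specta"
Method: check if candidate is substring of word+word
"aspectaspect" contains "specta"? Yes
Is rotation = Yes


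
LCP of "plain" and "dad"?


Word 1: "plain"
Word 2: "dad"
Comparing from start:
  Pos 0: 'p' != 'd' (stop)
LCP = "" (length 0)


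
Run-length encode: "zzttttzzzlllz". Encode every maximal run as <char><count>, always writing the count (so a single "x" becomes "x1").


String: "zzttttzzzlllz"
Scanning for consecutive runs:
  'z' x 2
  't' x 4
  'z' x 3
  'l' x 3
  'z' x 1
RLE = "z2t4z3l3z1"


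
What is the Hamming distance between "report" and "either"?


Comparing character by character (same length = 6):
  Pos 0: 'r' vs 'e' !=
  Pos 1: 'e' vs 'i' !=
  Pos 2: 'p' vs 't' !=
  Pos 3: 'o' vs 'h' !=
  Pos 4: 'r' vs 'e' !=
  Pos 5: 't' vs 'r' !=
Hamming distance = 6


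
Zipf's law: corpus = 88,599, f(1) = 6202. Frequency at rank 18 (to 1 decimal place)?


Zipf's law: f(r) = f(1) / r
f(1) = 6202
f(18) = 6202 / 18
= 344.6 occurrences


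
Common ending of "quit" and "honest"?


Word 1: "quit"
Word 2: "honest"
Comparing from end:
  Pos -1: 't' == 't'
  Pos -2: 'i' != 's' (stop)
LCS = "t" (length 1)


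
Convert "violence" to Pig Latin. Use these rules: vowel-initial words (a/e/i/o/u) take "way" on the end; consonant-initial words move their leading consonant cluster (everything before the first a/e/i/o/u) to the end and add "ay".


Word: "violence"
Starts with consonant(s) → move to end, add 'ay'
Consonant cluster: "v"
Pig Latin = "iolencevay"


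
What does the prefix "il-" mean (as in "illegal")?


Prefix: il-
Example: illegal (il- + legal)
Meaning = not


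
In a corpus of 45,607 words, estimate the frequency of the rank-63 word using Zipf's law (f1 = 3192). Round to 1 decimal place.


Zipf's law: f(r) = f(1) / r
f(1) = 3192
f(63) = 3192 / 63
= 50.7 occurrences


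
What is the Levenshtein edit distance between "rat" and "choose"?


Word 1: "rat" (length 3)
Word 2: "choose" (length 6)
One optimal edit sequence (insert/delete/substitute each cost 1):
  1. insert 'c'  (+1)
  2. insert 'h'  (+1)
  3. insert 'o'  (+1)
  4. substitute 'r' -> 'o'  (+1)
  5. substitute 'a' -> 's'  (+1)
  6. substitute 't' -> 'e'  (+1)
Total edit operations: 6
Edit distance = 6


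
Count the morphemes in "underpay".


Word: "underpay"
Morphemes: under- + pay
Each morpheme carries meaning
= 2 morphemes


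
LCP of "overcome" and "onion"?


Word 1: "overcome"
Word 2: "onion"
Comparing from start:
  Pos 0: 'o' == 'o'
  Pos 1: 'v' != 'n' (stop)
LCP = "o" (length 1)


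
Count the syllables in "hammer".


Word: "hammer"
Syllable breakdown: ham · mer
Counting: 2 parts
= 2 syllables


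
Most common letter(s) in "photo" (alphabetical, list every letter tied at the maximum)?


Word: "photo"
Letter counts:
  'h': 1
  'o': 2
  'p': 1
  't': 1
Maximum count = 2
Most frequent = 'o' (2 times each)


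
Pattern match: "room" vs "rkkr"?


Pattern of "room": [0, 1, 1, 2]
Pattern of "rkkr": [0, 1, 1, 0]
Patterns do not match
Same pattern = No


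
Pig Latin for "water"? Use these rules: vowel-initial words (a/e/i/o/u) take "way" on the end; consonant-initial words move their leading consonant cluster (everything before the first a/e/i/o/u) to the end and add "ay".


Word: "water"
Starts with consonant(s) → move to end, add 'ay'
Consonant cluster: "w"
Pig Latin = "aterway"


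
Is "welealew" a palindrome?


Word: "welealew"
Reversed: "welaelew"
Forward == Backward? welealew != welaelew
Palindrome = No


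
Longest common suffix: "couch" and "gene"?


Word 1: "couch"
Word 2: "gene"
Comparing from end:
  Pos -1: 'h' != 'e' (stop)
LCS = "" (length 0)


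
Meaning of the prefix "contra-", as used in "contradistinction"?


Prefix: contra-
As in: contradistinction -> contra- + distinction
Meaning = against


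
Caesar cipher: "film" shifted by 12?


Word: "film"
Shift: 12
Each letter → (letter + shift) mod 26:
  'f' (5) + 12 = 17 → 'r'
  'i' (8) + 12 = 20 → 'u'
  'l' (11) + 12 = 23 → 'x'
  'm' (12) + 12 = 24 → 'y'
Result = "ruxy"


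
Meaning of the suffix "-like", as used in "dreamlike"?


Suffix: -like
As in: dreamlike -> dream + -like
Meaning = resembling


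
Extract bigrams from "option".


Word: "option" (length 6)
Number of bigrams = 6 - 2 + 1 = 5
  Position 0: "op"
  Position 1: "pt"
  Position 2: "ti"
  Position 3: "io"
  Position 4: "on"
Bigrams = "op", "pt", "ti", "io", "on"


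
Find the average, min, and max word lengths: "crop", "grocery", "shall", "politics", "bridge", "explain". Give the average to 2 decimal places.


Lengths: "crop"=4, "grocery"=7, "shall"=5, "politics"=8, "bridge"=6, "explain"=7
Sum = 37, Count = 6
Average = 37/6 = 6.17
= avg=6.17, min=4, max=8


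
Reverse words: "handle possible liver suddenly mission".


Original: "handle possible liver suddenly mission"
Words (1..n): handle | possible | liver | suddenly | mission
Reversed (n..1): mission | suddenly | liver | possible | handle
Result = "mission suddenly liver possible handle"


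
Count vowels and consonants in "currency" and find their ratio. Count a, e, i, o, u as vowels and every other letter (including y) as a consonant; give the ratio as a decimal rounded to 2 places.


Word: "currency"
Vowels (a,e,i,o,u): 2
Consonants: 6
Ratio = 2/6
= 0.33


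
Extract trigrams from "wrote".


Word: "wrote" (length 5)
Number of trigrams = 5 - 3 + 1 = 3
  Position 0: "wro"
  Position 1: "rot"
  Position 2: "ote"
Trigrams = "wro", "rot", "ote"


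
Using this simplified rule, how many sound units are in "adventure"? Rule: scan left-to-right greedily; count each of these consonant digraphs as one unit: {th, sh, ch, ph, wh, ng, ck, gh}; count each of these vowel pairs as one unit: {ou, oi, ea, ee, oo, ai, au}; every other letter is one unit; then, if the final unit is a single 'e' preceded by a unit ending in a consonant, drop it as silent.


Word: "adventure" (9 letters)
Left-to-right scan:
  1. 'a' (letter)
  2. 'd' (letter)
  3. 'v' (letter)
  4. 'e' (letter)
  5. 'n' (letter)
  6. 't' (letter)
  7. 'u' (letter)
  8. 'r' (letter)
  9. 'e' (letter)
Units from scan: 9
Final unit is 'e' after a consonant -> drop as silent (-1)
Sound units = 8 units


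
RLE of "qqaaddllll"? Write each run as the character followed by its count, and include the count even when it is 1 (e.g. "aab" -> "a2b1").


String: "qqaaddllll"
Scanning for consecutive runs:
  'q' x 2
  'a' x 2
  'd' x 2
  'l' x 4
RLE = "q2a2d2l4"


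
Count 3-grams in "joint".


Word: "joint" (length 5)
Number of 3-grams = length - 3 + 1 = 5 - 3 + 1
= 3


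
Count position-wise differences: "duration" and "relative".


Comparing character by character (same length = 8):
  Pos 0: 'd' vs 'r' !=
  Pos 1: 'u' vs 'e' !=
  Pos 2: 'r' vs 'l' !=
  Pos 3: 'a' vs 'a' =
  Pos 4: 't' vs 't' =
  Pos 5: 'i' vs 'i' =
  Pos 6: 'o' vs 'v' !=
  Pos 7: 'n' vs 'e' !=
Hamming distance = 5


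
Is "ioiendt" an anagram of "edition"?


Word 1: "edition" → sorted: deiinot
Word 2: "ioiendt" → sorted: deiinot
Same letters? deiinot == deiinot
Anagram = Yes


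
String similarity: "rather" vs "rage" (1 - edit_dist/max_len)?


Word 1: "rather" (length 6)
Word 2: "rage" (length 4)
One optimal edit sequence:
  1. keep 'r'
  2. keep 'a'
  3. delete 't'  (+1)
  4. substitute 'h' -> 'g'  (+1)
  5. keep 'e'
  6. delete 'r'  (+1)
Edit distance = 3
Max length = max(6, 4) = 6
Similarity = 1 - 3/6
= 0.5000


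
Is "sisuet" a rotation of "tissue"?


Word: "tissue", Candidate: "sisuet"
Method: check if candidate is substring of word+word
"tissuetissue" contains "sisuet"? No
Is rotation = No


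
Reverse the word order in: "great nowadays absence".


Original: "great nowadays absence"
Words (1..n): great | nowadays | absence
Reversed (n..1): absence | nowadays | great
Result = "absence nowadays great"


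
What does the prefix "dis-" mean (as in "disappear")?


Prefix: dis-
As in: disappear -> dis- + appear
Meaning = not / opposite


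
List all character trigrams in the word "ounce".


Word: "ounce" (length 5)
Number of trigrams = 5 - 3 + 1 = 3
  Position 0: "oun"
  Position 1: "unc"
  Position 2: "nce"
Trigrams = "oun", "unc", "nce"


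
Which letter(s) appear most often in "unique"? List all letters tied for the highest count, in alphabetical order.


Word: "unique"
Letter counts:
  'e': 1
  'i': 1
  'n': 1
  'q': 1
  'u': 2
Maximum count = 2
Most frequent = 'u' (2 times each)


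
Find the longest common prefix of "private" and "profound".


Word 1: "private"
Word 2: "profound"
Comparing from start:
  Pos 0: 'p' == 'p'
  Pos 1: 'r' == 'r'
  Pos 2: 'i' != 'o' (stop)
LCP = "pr" (length 2)


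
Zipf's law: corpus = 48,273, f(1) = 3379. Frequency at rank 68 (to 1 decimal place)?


Zipf's law: f(r) = f(1) / r
f(1) = 3379
f(68) = 3379 / 68
= 49.7 occurrences


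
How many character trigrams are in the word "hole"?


Word: "hole" (length 4)
Number of 3-grams = length - 3 + 1 = 4 - 3 + 1
= 2


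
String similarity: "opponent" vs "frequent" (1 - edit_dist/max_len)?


Word 1: "opponent" (length 8)
Word 2: "frequent" (length 8)
One optimal edit sequence:
  1. substitute 'o' -> 'f'  (+1)
  2. substitute 'p' -> 'r'  (+1)
  3. substitute 'p' -> 'e'  (+1)
  4. substitute 'o' -> 'q'  (+1)
  5. substitute 'n' -> 'u'  (+1)
  6. keep 'e'
  7. keep 'n'
  8. keep 't'
Edit distance = 5
Max length = max(8, 8) = 8
Similarity = 1 - 5/8
= 0.3750


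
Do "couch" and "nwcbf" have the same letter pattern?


Pattern of "couch": [0, 1, 2, 0, 3]
Pattern of "nwcbf": [0, 1, 2, 3, 4]
Patterns do not match
Same pattern = No


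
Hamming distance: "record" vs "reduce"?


Comparing character by character (same length = 6):
  Pos 0: 'r' vs 'r' =
  Pos 1: 'e' vs 'e' =
  Pos 2: 'c' vs 'd' !=
  Pos 3: 'o' vs 'u' !=
  Pos 4: 'r' vs 'c' !=
  Pos 5: 'd' vs 'e' !=
Hamming distance = 4


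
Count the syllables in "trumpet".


Word: "trumpet"
Syllable breakdown: trum-pet
Counting: 2 parts
= 2 syllables


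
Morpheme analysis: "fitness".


Word: "fitness"
Morphemes: fit / -ness
Each morpheme carries meaning
= 2 morphemes


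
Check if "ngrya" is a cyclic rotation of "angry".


Word: "angry", Candidate: "ngrya"
Method: check if candidate is substring of word+word
"angryangry" contains "ngrya"? Yes
Is rotation = Yes


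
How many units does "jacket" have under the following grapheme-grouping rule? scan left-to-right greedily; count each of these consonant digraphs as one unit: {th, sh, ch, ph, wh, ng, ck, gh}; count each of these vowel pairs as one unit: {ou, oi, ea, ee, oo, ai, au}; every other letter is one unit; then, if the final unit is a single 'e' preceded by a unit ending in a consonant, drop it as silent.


Word: "jacket" (6 letters)
Left-to-right scan:
  1. 'j' (letter)
  2. 'a' (letter)
  3. 'ck' (digraph)
  4. 'e' (letter)
  5. 't' (letter)
Units from scan: 5
Sound units = 5 units


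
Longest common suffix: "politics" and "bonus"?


Word 1: "politics"
Word 2: "bonus"
Comparing from end:
  Pos -1: 's' == 's'
  Pos -2: 'c' != 'u' (stop)
LCS = "s" (length 1)


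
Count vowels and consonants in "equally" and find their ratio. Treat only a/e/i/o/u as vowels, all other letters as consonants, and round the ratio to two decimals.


Word: "equally"
Vowels (a,e,i,o,u): 3
Consonants: 4
Ratio = 3/4
= 0.75


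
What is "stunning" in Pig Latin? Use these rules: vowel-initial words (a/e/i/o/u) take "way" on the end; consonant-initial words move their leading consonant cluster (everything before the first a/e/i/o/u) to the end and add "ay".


Word: "stunning"
Starts with consonant(s) → move to end, add 'ay'
Consonant cluster: "st"
Pig Latin = "unningstay"


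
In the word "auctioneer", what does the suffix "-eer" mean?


Suffix: -eer
Example: auctioneer = auction + -eer
Meaning = one who is concerned with


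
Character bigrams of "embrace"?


Word: "embrace" (length 7)
Number of bigrams = 7 - 2 + 1 = 6
  Position 0: "em"
  Position 1: "mb"
  Position 2: "br"
  Position 3: "ra"
  Position 4: "ac"
  Position 5: "ce"
Bigrams = "em", "mb", "br", "ra", "ac", "ce"


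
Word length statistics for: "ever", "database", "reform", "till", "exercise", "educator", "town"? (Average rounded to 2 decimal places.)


Lengths: "ever"=4, "database"=8, "reform"=6, "till"=4, "exercise"=8, "educator"=8, "town"=4
Sum = 42, Count = 7
Average = 42/7 = 6.00
= avg=6.00, min=4, max=8


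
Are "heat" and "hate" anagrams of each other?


Word 1: "heat" → sorted: aeht
Word 2: "hate" → sorted: aeht
Same letters? aeht == aeht
Anagram = Yes


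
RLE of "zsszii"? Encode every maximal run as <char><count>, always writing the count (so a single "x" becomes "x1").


String: "zsszii"
Scanning for consecutive runs:
  'z' x 1
  's' x 2
  'z' x 1
  'i' x 2
RLE = "z1s2z1i2"


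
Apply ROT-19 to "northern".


Word: "northern"
Shift: 19
Each letter → (letter + shift) mod 26:
  'n' (13) + 19 = 6 → 'g'
  'o' (14) + 19 = 7 → 'h'
  'r' (17) + 19 = 10 → 'k'
  't' (19) + 19 = 12 → 'm'
  'h' (7) + 19 = 0 → 'a'
  'e' (4) + 19 = 23 → 'x'
  'r' (17) + 19 = 10 → 'k'
  'n' (13) + 19 = 6 → 'g'
Result = "ghkmaxkg"


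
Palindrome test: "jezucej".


Word: "jezucej"
Reversed: "jecuzej"
Forward == Backward? jezucej != jecuzej
Palindrome = No


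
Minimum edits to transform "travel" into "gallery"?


Word 1: "travel" (length 6)
Word 2: "gallery" (length 7)
One optimal edit sequence (insert/delete/substitute each cost 1):
  1. substitute 't' -> 'g'  (+1)
  2. substitute 'r' -> 'a'  (+1)
  3. substitute 'a' -> 'l'  (+1)
  4. substitute 'v' -> 'l'  (+1)
  5. keep 'e'
  6. insert 'r'  (+1)
  7. substitute 'l' -> 'y'  (+1)
Total edit operations: 6
Edit distance = 6


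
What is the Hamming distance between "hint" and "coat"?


Comparing character by character (same length = 4):
  Pos 0: 'h' vs 'c' !=
  Pos 1: 'i' vs 'o' !=
  Pos 2: 'n' vs 'a' !=
  Pos 3: 't' vs 't' =
Hamming distance = 3


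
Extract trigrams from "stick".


Word: "stick" (length 5)
Number of trigrams = 5 - 3 + 1 = 3
  Position 0: "sti"
  Position 1: "tic"
  Position 2: "ick"
Trigrams = "sti", "tic", "ick"


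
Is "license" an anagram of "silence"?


Word 1: "silence" → sorted: ceeilns
Word 2: "license" → sorted: ceeilns
Same letters? ceeilns == ceeilns
Anagram = Yes


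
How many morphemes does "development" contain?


Word: "development"
Morphemes: develop | -ment
Each morpheme carries meaning
= 2 morphemes


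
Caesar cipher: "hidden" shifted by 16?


Word: "hidden"
Shift: 16
Each letter → (letter + shift) mod 26:
  'h' (7) + 16 = 23 → 'x'
  'i' (8) + 16 = 24 → 'y'
  'd' (3) + 16 = 19 → 't'
  'd' (3) + 16 = 19 → 't'
  'e' (4) + 16 = 20 → 'u'
  'n' (13) + 16 = 3 → 'd'
Result = "xyttud"


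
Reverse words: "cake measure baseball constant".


Original: "cake measure baseball constant"
Words (1..n): cake | measure | baseball | constant
Reversed (n..1): constant | baseball | measure | cake
Result = "constant baseball measure cake"


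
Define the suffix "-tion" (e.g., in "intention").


Suffix: -tion
Example: intention = intend + -tion, with a spelling change
Meaning = act or process


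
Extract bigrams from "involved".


Word: "involved" (length 8)
Number of bigrams = 8 - 2 + 1 = 7
  Position 0: "in"
  Position 1: "nv"
  Position 2: "vo"
  Position 3: "ol"
  Position 4: "lv"
  Position 5: "ve"
  Position 6: "ed"
Bigrams = "in", "nv", "vo", "ol", "lv", "ve", "ed"


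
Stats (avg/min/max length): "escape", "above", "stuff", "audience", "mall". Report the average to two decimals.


Lengths: "escape"=6, "above"=5, "stuff"=5, "audience"=8, "mall"=4
Sum = 28, Count = 5
Average = 28/5 = 5.60
= avg=5.60, min=4, max=8


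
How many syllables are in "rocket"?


Word: "rocket"
Syllable breakdown: rock / et
Counting: 2 parts
= 2 syllables


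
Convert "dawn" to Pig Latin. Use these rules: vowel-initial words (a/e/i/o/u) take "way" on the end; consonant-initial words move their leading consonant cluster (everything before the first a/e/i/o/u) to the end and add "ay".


Word: "dawn"
Starts with consonant(s) → move to end, add 'ay'
Consonant cluster: "d"
Pig Latin = "awnday"


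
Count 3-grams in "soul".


Word: "soul" (length 4)
Number of 3-grams = length - 3 + 1 = 4 - 3 + 1
= 2


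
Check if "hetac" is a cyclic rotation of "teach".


Word: "teach", Candidate: "hetac"
Method: check if candidate is substring of word+word
"teachteach" contains "hetac"? No
Is rotation = No


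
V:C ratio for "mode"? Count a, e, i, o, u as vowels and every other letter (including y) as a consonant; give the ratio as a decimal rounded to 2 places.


Word: "mode"
Vowels (a,e,i,o,u): 2
Consonants: 2
Ratio = 2/2
= 1.00


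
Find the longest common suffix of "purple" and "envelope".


Word 1: "purple"
Word 2: "envelope"
Comparing from end:
  Pos -1: 'e' == 'e'
  Pos -2: 'l' != 'p' (stop)
LCS = "e" (length 1)


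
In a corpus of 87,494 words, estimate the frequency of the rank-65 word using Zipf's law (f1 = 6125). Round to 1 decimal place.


Zipf's law: f(r) = f(1) / r
f(1) = 6125
f(65) = 6125 / 65
= 94.2 occurrences


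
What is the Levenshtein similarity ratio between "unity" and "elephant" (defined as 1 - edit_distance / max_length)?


Word 1: "unity" (length 5)
Word 2: "elephant" (length 8)
One optimal edit sequence:
  1. insert 'e'  (+1)
  2. insert 'l'  (+1)
  3. insert 'e'  (+1)
  4. substitute 'u' -> 'p'  (+1)
  5. substitute 'n' -> 'h'  (+1)
  6. substitute 'i' -> 'a'  (+1)
  7. substitute 't' -> 'n'  (+1)
  8. substitute 'y' -> 't'  (+1)
Edit distance = 8
Max length = max(5, 8) = 8
Similarity = 1 - 8/8
= 0.0000


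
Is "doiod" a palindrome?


Word: "doiod"
Reversed: "doiod"
Forward == Backward? doiod == doiod
Palindrome = Yes


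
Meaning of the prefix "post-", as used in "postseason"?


Prefix: post-
As in: postseason -> post- + season
Meaning = after


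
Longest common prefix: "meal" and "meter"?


Word 1: "meal"
Word 2: "meter"
Comparing from start:
  Pos 0: 'm' == 'm'
  Pos 1: 'e' == 'e'
  Pos 2: 'a' != 't' (stop)
LCP = "me" (length 2)


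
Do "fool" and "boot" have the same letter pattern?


Pattern of "fool": [0, 1, 1, 2]
Pattern of "boot": [0, 1, 1, 2]
Patterns match
Same pattern = Yes


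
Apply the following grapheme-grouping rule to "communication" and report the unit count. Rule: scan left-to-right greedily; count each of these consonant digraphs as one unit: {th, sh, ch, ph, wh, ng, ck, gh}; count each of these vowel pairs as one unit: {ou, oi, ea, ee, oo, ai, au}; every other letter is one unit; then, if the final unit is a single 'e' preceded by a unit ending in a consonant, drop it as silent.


Word: "communication" (13 letters)
Left-to-right scan:
  (1) 'c' (letter)
  (2) 'o' (letter)
  (3) 'm' (letter)
  (4) 'm' (letter)
  (5) 'u' (letter)
  (6) 'n' (letter)
  (7) 'i' (letter)
  (8) 'c' (letter)
  (9) 'a' (letter)
  (10) 't' (letter)
  (11) 'i' (letter)
  (12) 'o' (letter)
  (13) 'n' (letter)
Units from scan: 13
Sound units = 13 units


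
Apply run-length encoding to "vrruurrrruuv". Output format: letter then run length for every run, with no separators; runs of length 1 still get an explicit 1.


String: "vrruurrrruuv"
Scanning for consecutive runs:
  'v' x 1
  'r' x 2
  'u' x 2
  'r' x 4
  'u' x 2
  'v' x 1
RLE = "v1r2u2r4u2v1"


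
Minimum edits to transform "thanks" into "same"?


Word 1: "thanks" (length 6)
Word 2: "same" (length 4)
One optimal edit sequence (insert/delete/substitute each cost 1):
  1. delete 't'  (+1)
  2. substitute 'h' -> 's'  (+1)
  3. keep 'a'
  4. delete 'n'  (+1)
  5. substitute 'k' -> 'm'  (+1)
  6. substitute 's' -> 'e'  (+1)
Total edit operations: 5
Edit distance = 5


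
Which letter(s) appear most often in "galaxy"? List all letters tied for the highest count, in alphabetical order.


Word: "galaxy"
Letter counts:
  'a': 2
  'g': 1
  'l': 1
  'x': 1
  'y': 1
Maximum count = 2
Most frequent = 'a' (2 times each)


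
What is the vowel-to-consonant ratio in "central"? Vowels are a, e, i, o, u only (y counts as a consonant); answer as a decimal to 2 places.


Word: "central"
Vowels (a,e,i,o,u): 2
Consonants: 5
Ratio = 2/5
= 0.40


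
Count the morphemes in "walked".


Word: "walked"
Morphemes: walk + -ed
Each morpheme carries meaning
= 2 morphemes


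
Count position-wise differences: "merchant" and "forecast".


Comparing character by character (same length = 8):
  Pos 0: 'm' vs 'f' !=
  Pos 1: 'e' vs 'o' !=
  Pos 2: 'r' vs 'r' =
  Pos 3: 'c' vs 'e' !=
  Pos 4: 'h' vs 'c' !=
  Pos 5: 'a' vs 'a' =
  Pos 6: 'n' vs 's' !=
  Pos 7: 't' vs 't' =
Hamming distance = 5


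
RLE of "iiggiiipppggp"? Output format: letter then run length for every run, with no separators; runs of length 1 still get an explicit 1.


String: "iiggiiipppggp"
Scanning for consecutive runs:
  'i' x 2
  'g' x 2
  'i' x 3
  'p' x 3
  'g' x 2
  'p' x 1
RLE = "i2g2i3p3g2p1"


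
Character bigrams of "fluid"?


Word: "fluid" (length 5)
Number of bigrams = 5 - 2 + 1 = 4
  Position 0: "fl"
  Position 1: "lu"
  Position 2: "ui"
  Position 3: "id"
Bigrams = "fl", "lu", "ui", "id"


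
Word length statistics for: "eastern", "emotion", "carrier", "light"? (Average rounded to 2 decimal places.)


Lengths: "eastern"=7, "emotion"=7, "carrier"=7, "light"=5
Sum = 26, Count = 4
Average = 26/4 = 6.50
= avg=6.50, min=5, max=7


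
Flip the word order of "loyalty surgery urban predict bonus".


Original: "loyalty surgery urban predict bonus"
Words (1..n): loyalty | surgery | urban | predict | bonus
Reversed (n..1): bonus | predict | urban | surgery | loyalty
Result = "bonus predict urban surgery loyalty"


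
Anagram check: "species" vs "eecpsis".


Word 1: "species" → sorted: ceeipss
Word 2: "eecpsis" → sorted: ceeipss
Same letters? ceeipss == ceeipss
Anagram = Yes


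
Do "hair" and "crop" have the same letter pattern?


Pattern of "hair": [0, 1, 2, 3]
Pattern of "crop": [0, 1, 2, 3]
Patterns match
Same pattern = Yes


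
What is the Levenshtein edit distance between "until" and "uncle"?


Word 1: "until" (length 5)
Word 2: "uncle" (length 5)
One optimal edit sequence (insert/delete/substitute each cost 1):
  1. keep 'u'
  2. keep 'n'
  3. substitute 't' -> 'c'  (+1)
  4. substitute 'i' -> 'l'  (+1)
  5. substitute 'l' -> 'e'  (+1)
Total edit operations: 3
Edit distance = 3


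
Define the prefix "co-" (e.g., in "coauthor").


Prefix: co-
Example: coauthor (co- + author)
Meaning = together


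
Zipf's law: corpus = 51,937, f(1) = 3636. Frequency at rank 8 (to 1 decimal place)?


Zipf's law: f(r) = f(1) / r
f(1) = 3636
f(8) = 3636 / 8
= 454.5 occurrences


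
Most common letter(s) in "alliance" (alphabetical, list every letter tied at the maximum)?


Word: "alliance"
Letter counts:
  'a': 2
  'c': 1
  'e': 1
  'i': 1
  'l': 2
  'n': 1
Maximum count = 2
Most frequent = 'a', 'l' (2 times each)


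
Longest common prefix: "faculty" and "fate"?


Word 1: "faculty"
Word 2: "fate"
Comparing from start:
  Pos 0: 'f' == 'f'
  Pos 1: 'a' == 'a'
  Pos 2: 'c' != 't' (stop)
LCP = "fa" (length 2)


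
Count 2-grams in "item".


Word: "item" (length 4)
Number of 2-grams = length - 2 + 1 = 4 - 2 + 1
= 3


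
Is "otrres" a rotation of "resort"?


Word: "resort", Candidate: "otrres"
Method: check if candidate is substring of word+word
"resortresort" contains "otrres"? No
Is rotation = No


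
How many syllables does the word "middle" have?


Word: "middle"
Syllable breakdown: mid | dle
Counting: 2 parts
= 2 syllables


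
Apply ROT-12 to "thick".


Word: "thick"
Shift: 12
Each letter → (letter + shift) mod 26:
  't' (19) + 12 = 5 → 'f'
  'h' (7) + 12 = 19 → 't'
  'i' (8) + 12 = 20 → 'u'
  'c' (2) + 12 = 14 → 'o'
  'k' (10) + 12 = 22 → 'w'
Result = "ftuow"


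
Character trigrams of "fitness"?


Word: "fitness" (length 7)
Number of trigrams = 7 - 3 + 1 = 5
  Position 0: "fit"
  Position 1: "itn"
  Position 2: "tne"
  Position 3: "nes"
  Position 4: "ess"
Trigrams = "fit", "itn", "tne", "nes", "ess"


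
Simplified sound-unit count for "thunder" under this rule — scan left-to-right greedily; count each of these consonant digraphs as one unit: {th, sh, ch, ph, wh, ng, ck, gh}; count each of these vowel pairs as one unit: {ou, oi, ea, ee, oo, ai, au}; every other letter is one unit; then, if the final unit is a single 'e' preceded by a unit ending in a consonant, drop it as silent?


Word: "thunder" (7 letters)
Left-to-right scan:
  (1) 'th' (digraph)
  (2) 'u' (letter)
  (3) 'n' (letter)
  (4) 'd' (letter)
  (5) 'e' (letter)
  (6) 'r' (letter)
Units from scan: 6
Sound units = 6 units


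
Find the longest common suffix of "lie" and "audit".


Word 1: "lie"
Word 2: "audit"
Comparing from end:
  Pos -1: 'e' != 't' (stop)
LCS = "" (length 0)


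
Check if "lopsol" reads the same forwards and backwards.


Word: "lopsol"
Reversed: "lospol"
Forward == Backward? lopsol != lospol
Palindrome = No


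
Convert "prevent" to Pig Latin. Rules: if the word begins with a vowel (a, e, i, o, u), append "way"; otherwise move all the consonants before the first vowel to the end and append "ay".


Word: "prevent"
Starts with consonant(s) → move to end, add 'ay'
Consonant cluster: "pr"
Pig Latin = "eventpray"


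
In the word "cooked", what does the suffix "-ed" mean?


Suffix: -ed
Example: cooked (cook + -ed)
Meaning = past tense


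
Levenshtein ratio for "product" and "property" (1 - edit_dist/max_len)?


Word 1: "product" (length 7)
Word 2: "property" (length 8)
One optimal edit sequence:
  1. keep 'p'
  2. keep 'r'
  3. keep 'o'
  4. substitute 'd' -> 'p'  (+1)
  5. substitute 'u' -> 'e'  (+1)
  6. substitute 'c' -> 'r'  (+1)
  7. keep 't'
  8. insert 'y'  (+1)
Edit distance = 4
Max length = max(7, 8) = 8
Similarity = 1 - 4/8
= 0.5000


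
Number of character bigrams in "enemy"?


Word: "enemy" (length 5)
Number of 2-grams = length - 2 + 1 = 5 - 2 + 1
= 4


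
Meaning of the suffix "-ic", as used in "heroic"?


Suffix: -ic
Example: heroic (hero + -ic)
Meaning = relating to
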